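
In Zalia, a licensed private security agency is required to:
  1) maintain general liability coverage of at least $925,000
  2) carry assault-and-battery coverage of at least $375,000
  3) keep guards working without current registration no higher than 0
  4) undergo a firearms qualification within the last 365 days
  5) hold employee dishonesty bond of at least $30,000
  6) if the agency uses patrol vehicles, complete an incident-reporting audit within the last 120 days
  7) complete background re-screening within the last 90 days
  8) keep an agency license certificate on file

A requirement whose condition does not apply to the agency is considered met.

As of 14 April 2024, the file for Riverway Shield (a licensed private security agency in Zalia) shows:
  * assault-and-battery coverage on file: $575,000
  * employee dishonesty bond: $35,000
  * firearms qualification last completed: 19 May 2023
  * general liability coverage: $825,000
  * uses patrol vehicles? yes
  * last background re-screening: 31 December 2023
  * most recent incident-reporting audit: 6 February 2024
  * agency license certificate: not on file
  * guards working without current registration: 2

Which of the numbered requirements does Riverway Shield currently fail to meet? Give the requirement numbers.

1, 3, 7, 8

1. general liability coverage $825,000 < $925,000 → not met
2. assault-and-battery coverage $575,000 ≥ $375,000 → met
3. guards working without current registration 2 > 0 → not met
4. firearms qualification 331 days ago vs limit 365 → met
5. employee dishonesty bond $35,000 ≥ $30,000 → met
6. condition 'uses patrol vehicles' holds; incident-reporting audit 68 days ago vs limit 120 → met
7. background re-screening 105 days ago vs limit 90 → not met
8. agency license certificate absent → not met
Not met: 1, 3, 7, 8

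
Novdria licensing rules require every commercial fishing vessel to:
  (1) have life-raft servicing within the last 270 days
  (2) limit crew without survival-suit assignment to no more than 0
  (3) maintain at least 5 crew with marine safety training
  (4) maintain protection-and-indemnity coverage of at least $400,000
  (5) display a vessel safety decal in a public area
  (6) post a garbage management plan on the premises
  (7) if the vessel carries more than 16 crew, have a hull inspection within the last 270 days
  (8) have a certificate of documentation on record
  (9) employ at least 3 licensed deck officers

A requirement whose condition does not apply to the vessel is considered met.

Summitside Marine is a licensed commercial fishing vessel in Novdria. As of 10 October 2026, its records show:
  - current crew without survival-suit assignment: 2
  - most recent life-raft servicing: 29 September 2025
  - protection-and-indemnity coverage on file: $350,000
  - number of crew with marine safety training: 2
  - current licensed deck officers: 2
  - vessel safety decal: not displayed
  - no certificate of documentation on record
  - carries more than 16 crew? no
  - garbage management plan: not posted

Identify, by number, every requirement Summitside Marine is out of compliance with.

1, 2, 3, 4, 5, 6, 8, 9

1. life-raft servicing 376 days ago vs limit 270 → not met
2. crew without survival-suit assignment 2 > 0 → not met
3. crew with marine safety training 2 < 5 → not met
4. protection-and-indemnity coverage $350,000 < $400,000 → not met
5. vessel safety decal absent → not met
6. garbage management plan absent → not met
7. condition 'carries more than 16 crew' does not hold → requirement n/a → met
8. certificate of documentation absent → not met
9. licensed deck officers 2 < 3 → not met
Not met: 1, 2, 3, 4, 5, 6, 8, 9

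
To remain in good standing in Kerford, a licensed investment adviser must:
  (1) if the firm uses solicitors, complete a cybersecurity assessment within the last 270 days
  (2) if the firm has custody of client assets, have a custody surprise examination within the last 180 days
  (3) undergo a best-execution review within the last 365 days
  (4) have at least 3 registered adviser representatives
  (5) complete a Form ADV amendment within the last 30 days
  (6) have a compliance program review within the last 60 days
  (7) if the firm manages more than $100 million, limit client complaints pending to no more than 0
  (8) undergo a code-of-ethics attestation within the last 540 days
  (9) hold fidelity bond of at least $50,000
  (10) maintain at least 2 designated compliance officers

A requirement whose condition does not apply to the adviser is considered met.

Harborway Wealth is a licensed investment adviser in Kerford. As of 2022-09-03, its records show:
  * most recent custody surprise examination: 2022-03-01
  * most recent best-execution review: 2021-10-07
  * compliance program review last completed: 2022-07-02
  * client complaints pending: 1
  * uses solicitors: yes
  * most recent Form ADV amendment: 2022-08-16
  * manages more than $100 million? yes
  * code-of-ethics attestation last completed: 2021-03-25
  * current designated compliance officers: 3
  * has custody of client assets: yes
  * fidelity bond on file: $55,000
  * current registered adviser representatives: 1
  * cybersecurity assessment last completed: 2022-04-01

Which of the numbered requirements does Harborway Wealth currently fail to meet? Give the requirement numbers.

1. condition 'uses solicitors' holds; cybersecurity assessment 155 days ago vs limit 270 → met
2. condition 'has custody of client assets' holds; custody surprise examination 186 days ago vs limit 180 → not met
3. best-execution review 331 days ago vs limit 365 → met
4. registered adviser representatives 1 < 3 → not met
5. Form ADV amendment 18 days ago vs limit 30 → met
6. compliance program review 63 days ago vs limit 60 → not met
7. condition 'manages more than $100 million' holds; client complaints pending 1 > 0 → not met
8. code-of-ethics attestation 527 days ago vs limit 540 → met
9. fidelity bond $55,000 ≥ $50,000 → met
10. designated compliance officers 3 ≥ 2 → met
Not met: 2, 4, 6, 7

2, 4, 6, 7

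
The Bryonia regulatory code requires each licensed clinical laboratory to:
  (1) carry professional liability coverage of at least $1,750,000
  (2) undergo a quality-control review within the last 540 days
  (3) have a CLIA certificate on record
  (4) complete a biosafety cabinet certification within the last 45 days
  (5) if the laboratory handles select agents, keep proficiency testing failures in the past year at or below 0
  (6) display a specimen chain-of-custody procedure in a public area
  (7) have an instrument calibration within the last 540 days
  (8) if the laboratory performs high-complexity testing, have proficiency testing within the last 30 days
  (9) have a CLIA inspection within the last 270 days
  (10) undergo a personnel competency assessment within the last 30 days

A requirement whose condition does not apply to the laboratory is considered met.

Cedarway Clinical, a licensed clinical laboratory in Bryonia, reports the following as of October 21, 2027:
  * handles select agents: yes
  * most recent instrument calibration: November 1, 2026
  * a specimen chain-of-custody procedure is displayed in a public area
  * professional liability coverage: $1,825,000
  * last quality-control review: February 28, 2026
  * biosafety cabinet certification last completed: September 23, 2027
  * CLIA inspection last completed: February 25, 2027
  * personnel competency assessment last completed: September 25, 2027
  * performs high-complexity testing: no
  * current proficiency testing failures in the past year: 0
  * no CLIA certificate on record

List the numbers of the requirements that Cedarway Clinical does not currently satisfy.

1. professional liability coverage $1,825,000 ≥ $1,750,000 → met
2. quality-control review 600 days ago vs limit 540 → not met
3. CLIA certificate absent → not met
4. biosafety cabinet certification 28 days ago vs limit 45 → met
5. condition 'handles select agents' holds; proficiency testing failures in the past year 0 ≤ 0 → met
6. specimen chain-of-custody procedure present → met
7. instrument calibration 354 days ago vs limit 540 → met
8. condition 'performs high-complexity testing' does not hold → requirement n/a → met
9. CLIA inspection 238 days ago vs limit 270 → met
10. personnel competency assessment 26 days ago vs limit 30 → met
Not met: 2, 3

2, 3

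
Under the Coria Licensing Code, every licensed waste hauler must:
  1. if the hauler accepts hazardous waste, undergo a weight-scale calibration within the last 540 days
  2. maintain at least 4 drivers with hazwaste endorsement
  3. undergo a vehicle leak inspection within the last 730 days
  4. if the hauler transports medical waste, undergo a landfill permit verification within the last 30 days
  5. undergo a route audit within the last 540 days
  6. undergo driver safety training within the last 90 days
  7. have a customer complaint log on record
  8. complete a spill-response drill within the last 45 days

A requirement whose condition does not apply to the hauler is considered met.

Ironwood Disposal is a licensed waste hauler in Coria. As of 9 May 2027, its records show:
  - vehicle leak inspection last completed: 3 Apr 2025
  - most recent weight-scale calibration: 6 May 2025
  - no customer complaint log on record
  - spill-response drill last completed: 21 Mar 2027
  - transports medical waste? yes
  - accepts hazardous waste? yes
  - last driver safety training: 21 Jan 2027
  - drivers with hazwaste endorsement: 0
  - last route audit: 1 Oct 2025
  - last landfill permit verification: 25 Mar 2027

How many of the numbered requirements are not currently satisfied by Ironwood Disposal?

1. condition 'accepts hazardous waste' holds; weight-scale calibration 733 days ago vs limit 540 → not met
2. drivers with hazwaste endorsement 0 < 4 → not met
3. vehicle leak inspection 766 days ago vs limit 730 → not met
4. condition 'transports medical waste' holds; landfill permit verification 45 days ago vs limit 30 → not met
5. route audit 585 days ago vs limit 540 → not met
6. driver safety training 108 days ago vs limit 90 → not met
7. customer complaint log absent → not met
8. spill-response drill 49 days ago vs limit 45 → not met
Not met: 8 of 8

8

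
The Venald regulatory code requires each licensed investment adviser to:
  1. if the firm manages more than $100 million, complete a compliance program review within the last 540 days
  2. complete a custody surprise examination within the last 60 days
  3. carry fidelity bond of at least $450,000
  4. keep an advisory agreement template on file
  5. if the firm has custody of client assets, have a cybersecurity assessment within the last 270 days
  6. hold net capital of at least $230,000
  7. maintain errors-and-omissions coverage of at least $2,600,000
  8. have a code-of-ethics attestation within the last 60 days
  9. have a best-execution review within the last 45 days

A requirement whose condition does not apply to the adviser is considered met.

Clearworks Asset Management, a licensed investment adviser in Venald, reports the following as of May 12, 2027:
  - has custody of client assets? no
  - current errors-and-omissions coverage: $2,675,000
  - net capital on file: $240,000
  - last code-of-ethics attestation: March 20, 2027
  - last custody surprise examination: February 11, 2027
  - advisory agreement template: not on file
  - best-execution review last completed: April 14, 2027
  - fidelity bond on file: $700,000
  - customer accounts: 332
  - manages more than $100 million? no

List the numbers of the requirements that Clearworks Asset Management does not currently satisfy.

2, 4

1. condition 'manages more than $100 million' does not hold → requirement n/a → met
2. custody surprise examination 90 days ago vs limit 60 → not met
3. fidelity bond $700,000 ≥ $450,000 → met
4. advisory agreement template absent → not met
5. condition 'has custody of client assets' does not hold → requirement n/a → met
6. net capital $240,000 ≥ $230,000 → met
7. errors-and-omissions coverage $2,675,000 ≥ $2,600,000 → met
8. code-of-ethics attestation 53 days ago vs limit 60 → met
9. best-execution review 28 days ago vs limit 45 → met
Not met: 2, 4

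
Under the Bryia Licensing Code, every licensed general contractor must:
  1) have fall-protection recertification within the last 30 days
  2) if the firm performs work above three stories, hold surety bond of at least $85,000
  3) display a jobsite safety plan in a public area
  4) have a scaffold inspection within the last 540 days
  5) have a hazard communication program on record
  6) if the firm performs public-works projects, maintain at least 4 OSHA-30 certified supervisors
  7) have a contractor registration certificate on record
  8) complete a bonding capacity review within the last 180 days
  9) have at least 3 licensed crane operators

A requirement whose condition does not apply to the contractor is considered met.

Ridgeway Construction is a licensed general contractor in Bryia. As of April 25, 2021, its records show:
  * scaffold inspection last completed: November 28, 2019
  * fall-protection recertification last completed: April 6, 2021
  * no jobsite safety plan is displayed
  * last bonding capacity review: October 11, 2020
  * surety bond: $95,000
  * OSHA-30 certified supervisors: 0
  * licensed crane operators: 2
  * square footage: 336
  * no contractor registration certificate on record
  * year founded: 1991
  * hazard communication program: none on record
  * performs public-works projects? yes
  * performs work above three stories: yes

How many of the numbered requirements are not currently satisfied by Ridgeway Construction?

1. fall-protection recertification 19 days ago vs limit 30 → met
2. condition 'performs work above three stories' holds; surety bond $95,000 ≥ $85,000 → met
3. jobsite safety plan absent → not met
4. scaffold inspection 514 days ago vs limit 540 → met
5. hazard communication program absent → not met
6. condition 'performs public-works projects' holds; OSHA-30 certified supervisors 0 < 4 → not met
7. contractor registration certificate absent → not met
8. bonding capacity review 196 days ago vs limit 180 → not met
9. licensed crane operators 2 < 3 → not met
Not met: 6 of 9

6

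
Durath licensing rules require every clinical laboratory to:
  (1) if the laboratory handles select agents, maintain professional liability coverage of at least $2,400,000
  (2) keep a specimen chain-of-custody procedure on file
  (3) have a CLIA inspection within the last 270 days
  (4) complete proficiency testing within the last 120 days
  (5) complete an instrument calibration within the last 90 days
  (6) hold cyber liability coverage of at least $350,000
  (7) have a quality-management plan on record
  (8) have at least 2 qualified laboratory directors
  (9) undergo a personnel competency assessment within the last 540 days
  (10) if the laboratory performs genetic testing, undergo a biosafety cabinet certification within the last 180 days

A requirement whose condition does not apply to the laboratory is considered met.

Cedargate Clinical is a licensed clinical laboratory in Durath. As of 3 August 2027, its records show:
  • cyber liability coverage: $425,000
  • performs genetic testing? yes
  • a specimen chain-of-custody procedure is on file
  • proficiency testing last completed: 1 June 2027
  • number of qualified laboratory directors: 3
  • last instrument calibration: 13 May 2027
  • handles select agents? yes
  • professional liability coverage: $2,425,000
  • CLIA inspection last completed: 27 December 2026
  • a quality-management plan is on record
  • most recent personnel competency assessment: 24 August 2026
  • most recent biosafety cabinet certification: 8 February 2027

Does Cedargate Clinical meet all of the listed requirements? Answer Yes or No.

Yes

1. condition 'handles select agents' holds; professional liability coverage $2,425,000 ≥ $2,400,000 → met
2. specimen chain-of-custody procedure present → met
3. CLIA inspection 219 days ago vs limit 270 → met
4. proficiency testing 63 days ago vs limit 120 → met
5. instrument calibration 82 days ago vs limit 90 → met
6. cyber liability coverage $425,000 ≥ $350,000 → met
7. quality-management plan present → met
8. qualified laboratory directors 3 ≥ 2 → met
9. personnel competency assessment 344 days ago vs limit 540 → met
10. condition 'performs genetic testing' holds; biosafety cabinet certification 176 days ago vs limit 180 → met
All met.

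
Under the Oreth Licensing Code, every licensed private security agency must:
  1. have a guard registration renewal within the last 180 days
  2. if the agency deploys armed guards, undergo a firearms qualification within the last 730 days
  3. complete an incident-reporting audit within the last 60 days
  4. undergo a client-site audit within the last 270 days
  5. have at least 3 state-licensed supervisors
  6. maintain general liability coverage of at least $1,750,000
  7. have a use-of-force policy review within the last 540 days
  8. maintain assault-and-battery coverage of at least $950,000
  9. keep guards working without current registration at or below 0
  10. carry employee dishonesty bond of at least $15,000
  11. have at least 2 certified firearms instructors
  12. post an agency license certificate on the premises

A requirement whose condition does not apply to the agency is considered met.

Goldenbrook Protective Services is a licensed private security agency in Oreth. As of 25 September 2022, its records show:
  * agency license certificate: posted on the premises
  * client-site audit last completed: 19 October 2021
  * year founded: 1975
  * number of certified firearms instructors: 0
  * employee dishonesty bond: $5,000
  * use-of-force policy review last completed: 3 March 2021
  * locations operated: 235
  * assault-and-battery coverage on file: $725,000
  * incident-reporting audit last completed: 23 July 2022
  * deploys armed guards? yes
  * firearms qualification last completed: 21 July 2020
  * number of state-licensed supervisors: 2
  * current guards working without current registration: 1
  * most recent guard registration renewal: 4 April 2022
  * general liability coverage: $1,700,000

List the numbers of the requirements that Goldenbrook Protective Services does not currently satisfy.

2, 3, 4, 5, 6, 7, 8, 9, 10, 11

1. guard registration renewal 174 days ago vs limit 180 → met
2. condition 'deploys armed guards' holds; firearms qualification 796 days ago vs limit 730 → not met
3. incident-reporting audit 64 days ago vs limit 60 → not met
4. client-site audit 341 days ago vs limit 270 → not met
5. state-licensed supervisors 2 < 3 → not met
6. general liability coverage $1,700,000 < $1,750,000 → not met
7. use-of-force policy review 571 days ago vs limit 540 → not met
8. assault-and-battery coverage $725,000 < $950,000 → not met
9. guards working without current registration 1 > 0 → not met
10. employee dishonesty bond $5,000 < $15,000 → not met
11. certified firearms instructors 0 < 2 → not met
12. agency license certificate present → met
Not met: 2, 3, 4, 5, 6, 7, 8, 9, 10, 11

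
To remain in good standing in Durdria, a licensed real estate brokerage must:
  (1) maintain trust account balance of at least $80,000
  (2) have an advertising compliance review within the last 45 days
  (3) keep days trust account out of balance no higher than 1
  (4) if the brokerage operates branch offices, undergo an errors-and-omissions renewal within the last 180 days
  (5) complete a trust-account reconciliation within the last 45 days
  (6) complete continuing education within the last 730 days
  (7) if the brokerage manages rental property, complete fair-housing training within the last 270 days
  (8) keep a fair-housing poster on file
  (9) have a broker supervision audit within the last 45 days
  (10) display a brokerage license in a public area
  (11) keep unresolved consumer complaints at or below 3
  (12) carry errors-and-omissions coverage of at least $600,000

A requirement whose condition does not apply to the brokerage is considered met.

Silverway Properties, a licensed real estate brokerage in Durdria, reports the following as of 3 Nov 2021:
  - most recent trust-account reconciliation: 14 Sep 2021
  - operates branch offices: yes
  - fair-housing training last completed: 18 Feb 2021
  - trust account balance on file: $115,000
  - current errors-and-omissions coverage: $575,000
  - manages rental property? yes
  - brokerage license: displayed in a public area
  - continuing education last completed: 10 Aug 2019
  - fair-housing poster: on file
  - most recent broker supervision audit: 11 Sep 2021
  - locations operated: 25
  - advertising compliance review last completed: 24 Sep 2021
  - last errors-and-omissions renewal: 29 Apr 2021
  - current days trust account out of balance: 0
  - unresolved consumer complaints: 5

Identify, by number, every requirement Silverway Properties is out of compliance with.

4, 5, 6, 9, 11, 12

1. trust account balance $115,000 ≥ $80,000 → met
2. advertising compliance review 40 days ago vs limit 45 → met
3. days trust account out of balance 0 ≤ 1 → met
4. condition 'operates branch offices' holds; errors-and-omissions renewal 188 days ago vs limit 180 → not met
5. trust-account reconciliation 50 days ago vs limit 45 → not met
6. continuing education 816 days ago vs limit 730 → not met
7. condition 'manages rental property' holds; fair-housing training 258 days ago vs limit 270 → met
8. fair-housing poster present → met
9. broker supervision audit 53 days ago vs limit 45 → not met
10. brokerage license present → met
11. unresolved consumer complaints 5 > 3 → not met
12. errors-and-omissions coverage $575,000 < $600,000 → not met
Not met: 4, 5, 6, 9, 11, 12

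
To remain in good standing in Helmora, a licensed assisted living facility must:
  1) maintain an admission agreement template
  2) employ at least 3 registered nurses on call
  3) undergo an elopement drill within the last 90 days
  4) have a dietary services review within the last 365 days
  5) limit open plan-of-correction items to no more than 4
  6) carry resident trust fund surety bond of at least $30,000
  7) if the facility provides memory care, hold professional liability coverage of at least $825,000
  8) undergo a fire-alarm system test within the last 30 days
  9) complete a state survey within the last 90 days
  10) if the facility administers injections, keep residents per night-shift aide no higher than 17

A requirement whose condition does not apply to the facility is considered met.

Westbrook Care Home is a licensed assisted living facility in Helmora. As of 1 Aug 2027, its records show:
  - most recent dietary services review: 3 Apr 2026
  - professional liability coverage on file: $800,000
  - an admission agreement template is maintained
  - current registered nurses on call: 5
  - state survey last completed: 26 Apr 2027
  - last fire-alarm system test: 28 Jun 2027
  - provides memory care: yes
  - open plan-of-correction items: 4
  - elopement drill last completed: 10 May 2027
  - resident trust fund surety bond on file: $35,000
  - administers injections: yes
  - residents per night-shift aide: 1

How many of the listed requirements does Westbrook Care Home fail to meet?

1. admission agreement template present → met
2. registered nurses on call 5 ≥ 3 → met
3. elopement drill 83 days ago vs limit 90 → met
4. dietary services review 485 days ago vs limit 365 → not met
5. open plan-of-correction items 4 ≤ 4 → met
6. resident trust fund surety bond $35,000 ≥ $30,000 → met
7. condition 'provides memory care' holds; professional liability coverage $800,000 < $825,000 → not met
8. fire-alarm system test 34 days ago vs limit 30 → not met
9. state survey 97 days ago vs limit 90 → not met
10. condition 'administers injections' holds; residents per night-shift aide 1 ≤ 17 → met
Not met: 4 of 10

4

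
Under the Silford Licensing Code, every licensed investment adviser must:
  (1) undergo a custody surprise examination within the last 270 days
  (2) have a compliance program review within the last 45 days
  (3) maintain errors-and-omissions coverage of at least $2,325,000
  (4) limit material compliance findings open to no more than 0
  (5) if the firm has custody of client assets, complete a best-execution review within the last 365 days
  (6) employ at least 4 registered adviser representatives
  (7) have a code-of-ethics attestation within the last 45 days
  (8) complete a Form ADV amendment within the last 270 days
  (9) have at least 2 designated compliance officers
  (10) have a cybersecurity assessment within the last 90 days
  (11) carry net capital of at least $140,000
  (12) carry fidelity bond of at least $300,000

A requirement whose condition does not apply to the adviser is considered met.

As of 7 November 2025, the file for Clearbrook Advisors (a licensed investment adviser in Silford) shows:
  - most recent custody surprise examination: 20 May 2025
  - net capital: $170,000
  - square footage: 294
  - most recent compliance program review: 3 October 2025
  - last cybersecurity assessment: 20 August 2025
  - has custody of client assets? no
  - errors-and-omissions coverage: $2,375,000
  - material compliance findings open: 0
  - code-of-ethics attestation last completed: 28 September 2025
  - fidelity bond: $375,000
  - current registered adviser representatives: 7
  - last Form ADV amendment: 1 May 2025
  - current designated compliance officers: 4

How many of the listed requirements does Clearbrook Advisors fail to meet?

1. custody surprise examination 171 days ago vs limit 270 → met
2. compliance program review 35 days ago vs limit 45 → met
3. errors-and-omissions coverage $2,375,000 ≥ $2,325,000 → met
4. material compliance findings open 0 ≤ 0 → met
5. condition 'has custody of client assets' does not hold → requirement n/a → met
6. registered adviser representatives 7 ≥ 4 → met
7. code-of-ethics attestation 40 days ago vs limit 45 → met
8. Form ADV amendment 190 days ago vs limit 270 → met
9. designated compliance officers 4 ≥ 2 → met
10. cybersecurity assessment 79 days ago vs limit 90 → met
11. net capital $170,000 ≥ $140,000 → met
12. fidelity bond $375,000 ≥ $300,000 → met
Not met: 0 of 12

0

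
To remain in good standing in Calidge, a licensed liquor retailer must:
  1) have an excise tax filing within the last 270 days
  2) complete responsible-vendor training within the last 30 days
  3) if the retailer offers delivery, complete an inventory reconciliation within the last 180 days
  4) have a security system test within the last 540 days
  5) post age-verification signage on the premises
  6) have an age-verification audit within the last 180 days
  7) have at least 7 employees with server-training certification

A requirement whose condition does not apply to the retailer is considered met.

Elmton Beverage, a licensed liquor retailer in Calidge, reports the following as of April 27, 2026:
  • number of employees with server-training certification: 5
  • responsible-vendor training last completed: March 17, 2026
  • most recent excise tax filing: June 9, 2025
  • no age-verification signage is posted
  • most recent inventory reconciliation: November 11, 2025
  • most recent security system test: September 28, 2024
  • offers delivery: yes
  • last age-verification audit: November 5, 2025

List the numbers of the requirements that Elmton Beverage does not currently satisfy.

1. excise tax filing 322 days ago vs limit 270 → not met
2. responsible-vendor training 41 days ago vs limit 30 → not met
3. condition 'offers delivery' holds; inventory reconciliation 167 days ago vs limit 180 → met
4. security system test 576 days ago vs limit 540 → not met
5. age-verification signage absent → not met
6. age-verification audit 173 days ago vs limit 180 → met
7. employees with server-training certification 5 < 7 → not met
Not met: 1, 2, 4, 5, 7

1, 2, 4, 5, 7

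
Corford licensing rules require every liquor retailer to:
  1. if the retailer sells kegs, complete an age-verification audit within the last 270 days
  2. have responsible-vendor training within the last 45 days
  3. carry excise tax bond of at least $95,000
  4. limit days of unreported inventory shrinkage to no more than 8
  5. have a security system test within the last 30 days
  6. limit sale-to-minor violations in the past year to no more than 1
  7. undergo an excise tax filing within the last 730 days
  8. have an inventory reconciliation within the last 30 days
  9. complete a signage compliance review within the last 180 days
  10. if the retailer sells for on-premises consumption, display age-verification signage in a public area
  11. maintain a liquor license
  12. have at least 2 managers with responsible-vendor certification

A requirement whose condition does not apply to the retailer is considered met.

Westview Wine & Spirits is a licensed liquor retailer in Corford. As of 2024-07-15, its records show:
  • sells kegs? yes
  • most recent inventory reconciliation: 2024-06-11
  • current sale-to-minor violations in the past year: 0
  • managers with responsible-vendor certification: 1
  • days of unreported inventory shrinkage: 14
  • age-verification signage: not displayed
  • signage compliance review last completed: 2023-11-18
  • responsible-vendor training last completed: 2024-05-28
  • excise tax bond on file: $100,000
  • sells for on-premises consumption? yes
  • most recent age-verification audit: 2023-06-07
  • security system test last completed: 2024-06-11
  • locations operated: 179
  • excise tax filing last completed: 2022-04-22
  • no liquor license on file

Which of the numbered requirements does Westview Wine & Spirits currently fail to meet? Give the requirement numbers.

1. condition 'sells kegs' holds; age-verification audit 404 days ago vs limit 270 → not met
2. responsible-vendor training 48 days ago vs limit 45 → not met
3. excise tax bond $100,000 ≥ $95,000 → met
4. days of unreported inventory shrinkage 14 > 8 → not met
5. security system test 34 days ago vs limit 30 → not met
6. sale-to-minor violations in the past year 0 ≤ 1 → met
7. excise tax filing 815 days ago vs limit 730 → not met
8. inventory reconciliation 34 days ago vs limit 30 → not met
9. signage compliance review 240 days ago vs limit 180 → not met
10. condition 'sells for on-premises consumption' holds; age-verification signage absent → not met
11. liquor license absent → not met
12. managers with responsible-vendor certification 1 < 2 → not met
Not met: 1, 2, 4, 5, 7, 8, 9, 10, 11, 12

1, 2, 4, 5, 7, 8, 9, 10, 11, 12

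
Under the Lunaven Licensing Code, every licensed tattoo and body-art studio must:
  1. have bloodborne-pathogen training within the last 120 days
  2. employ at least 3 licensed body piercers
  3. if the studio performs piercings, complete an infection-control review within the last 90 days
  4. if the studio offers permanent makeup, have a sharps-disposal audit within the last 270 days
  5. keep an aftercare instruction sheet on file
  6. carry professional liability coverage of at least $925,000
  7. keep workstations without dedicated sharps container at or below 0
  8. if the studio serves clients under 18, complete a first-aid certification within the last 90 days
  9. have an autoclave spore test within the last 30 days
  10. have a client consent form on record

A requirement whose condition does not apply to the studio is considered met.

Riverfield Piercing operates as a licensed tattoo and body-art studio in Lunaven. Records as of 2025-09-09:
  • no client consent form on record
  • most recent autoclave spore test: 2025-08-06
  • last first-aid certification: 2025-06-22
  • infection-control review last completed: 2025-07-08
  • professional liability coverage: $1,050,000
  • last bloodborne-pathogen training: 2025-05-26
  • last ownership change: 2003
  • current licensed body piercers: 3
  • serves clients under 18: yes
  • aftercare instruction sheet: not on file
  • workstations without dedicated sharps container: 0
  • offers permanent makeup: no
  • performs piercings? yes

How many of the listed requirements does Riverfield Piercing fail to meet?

3

1. bloodborne-pathogen training 106 days ago vs limit 120 → met
2. licensed body piercers 3 ≥ 3 → met
3. condition 'performs piercings' holds; infection-control review 63 days ago vs limit 90 → met
4. condition 'offers permanent makeup' does not hold → requirement n/a → met
5. aftercare instruction sheet absent → not met
6. professional liability coverage $1,050,000 ≥ $925,000 → met
7. workstations without dedicated sharps container 0 ≤ 0 → met
8. condition 'serves clients under 18' holds; first-aid certification 79 days ago vs limit 90 → met
9. autoclave spore test 34 days ago vs limit 30 → not met
10. client consent form absent → not met
Not met: 3 of 10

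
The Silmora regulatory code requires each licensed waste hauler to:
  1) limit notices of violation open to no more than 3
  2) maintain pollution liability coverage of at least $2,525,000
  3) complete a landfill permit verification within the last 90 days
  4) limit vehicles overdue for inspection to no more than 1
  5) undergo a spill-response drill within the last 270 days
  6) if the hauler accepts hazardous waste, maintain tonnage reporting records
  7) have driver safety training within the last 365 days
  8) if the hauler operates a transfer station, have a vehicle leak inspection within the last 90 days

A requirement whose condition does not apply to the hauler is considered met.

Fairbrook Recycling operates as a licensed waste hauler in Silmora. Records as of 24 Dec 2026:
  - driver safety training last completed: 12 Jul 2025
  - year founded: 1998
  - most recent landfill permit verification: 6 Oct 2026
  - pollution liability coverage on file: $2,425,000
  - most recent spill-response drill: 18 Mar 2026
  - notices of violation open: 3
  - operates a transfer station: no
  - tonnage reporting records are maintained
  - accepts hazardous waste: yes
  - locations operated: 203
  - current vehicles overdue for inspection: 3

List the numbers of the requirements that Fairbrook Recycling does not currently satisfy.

2, 4, 5, 7

1. notices of violation open 3 ≤ 3 → met
2. pollution liability coverage $2,425,000 < $2,525,000 → not met
3. landfill permit verification 79 days ago vs limit 90 → met
4. vehicles overdue for inspection 3 > 1 → not met
5. spill-response drill 281 days ago vs limit 270 → not met
6. condition 'accepts hazardous waste' holds; tonnage reporting records present → met
7. driver safety training 530 days ago vs limit 365 → not met
8. condition 'operates a transfer station' does not hold → requirement n/a → met
Not met: 2, 4, 5, 7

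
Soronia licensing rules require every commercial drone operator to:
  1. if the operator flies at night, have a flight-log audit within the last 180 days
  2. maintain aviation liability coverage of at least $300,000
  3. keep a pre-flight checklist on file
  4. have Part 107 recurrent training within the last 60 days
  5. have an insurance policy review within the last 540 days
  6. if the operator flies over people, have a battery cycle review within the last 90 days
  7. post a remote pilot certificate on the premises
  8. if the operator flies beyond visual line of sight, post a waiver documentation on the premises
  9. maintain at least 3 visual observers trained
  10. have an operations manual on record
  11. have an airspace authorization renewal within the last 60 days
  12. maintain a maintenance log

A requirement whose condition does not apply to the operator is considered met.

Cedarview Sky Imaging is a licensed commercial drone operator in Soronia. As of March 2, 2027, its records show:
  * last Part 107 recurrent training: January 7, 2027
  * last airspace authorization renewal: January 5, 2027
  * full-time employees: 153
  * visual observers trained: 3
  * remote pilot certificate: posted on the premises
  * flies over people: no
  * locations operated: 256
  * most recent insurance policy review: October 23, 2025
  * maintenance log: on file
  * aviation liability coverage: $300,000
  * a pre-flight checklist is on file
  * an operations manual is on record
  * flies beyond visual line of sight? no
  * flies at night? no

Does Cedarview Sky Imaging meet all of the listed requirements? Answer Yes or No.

1. condition 'flies at night' does not hold → requirement n/a → met
2. aviation liability coverage $300,000 ≥ $300,000 → met
3. pre-flight checklist present → met
4. Part 107 recurrent training 54 days ago vs limit 60 → met
5. insurance policy review 495 days ago vs limit 540 → met
6. condition 'flies over people' does not hold → requirement n/a → met
7. remote pilot certificate present → met
8. condition 'flies beyond visual line of sight' does not hold → requirement n/a → met
9. visual observers trained 3 ≥ 3 → met
10. operations manual present → met
11. airspace authorization renewal 56 days ago vs limit 60 → met
12. maintenance log present → met
All met.

Yes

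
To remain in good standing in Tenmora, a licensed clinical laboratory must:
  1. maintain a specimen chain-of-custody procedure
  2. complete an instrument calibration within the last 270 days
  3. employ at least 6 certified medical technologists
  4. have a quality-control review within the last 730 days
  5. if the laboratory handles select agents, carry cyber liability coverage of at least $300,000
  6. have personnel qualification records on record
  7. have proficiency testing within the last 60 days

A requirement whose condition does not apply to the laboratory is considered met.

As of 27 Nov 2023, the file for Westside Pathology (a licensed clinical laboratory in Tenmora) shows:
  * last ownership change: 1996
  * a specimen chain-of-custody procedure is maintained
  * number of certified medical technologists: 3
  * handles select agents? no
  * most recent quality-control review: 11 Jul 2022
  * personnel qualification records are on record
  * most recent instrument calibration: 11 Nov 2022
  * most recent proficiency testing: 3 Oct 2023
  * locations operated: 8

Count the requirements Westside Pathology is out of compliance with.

1. specimen chain-of-custody procedure present → met
2. instrument calibration 381 days ago vs limit 270 → not met
3. certified medical technologists 3 < 6 → not met
4. quality-control review 504 days ago vs limit 730 → met
5. condition 'handles select agents' does not hold → requirement n/a → met
6. personnel qualification records present → met
7. proficiency testing 55 days ago vs limit 60 → met
Not met: 2 of 7

2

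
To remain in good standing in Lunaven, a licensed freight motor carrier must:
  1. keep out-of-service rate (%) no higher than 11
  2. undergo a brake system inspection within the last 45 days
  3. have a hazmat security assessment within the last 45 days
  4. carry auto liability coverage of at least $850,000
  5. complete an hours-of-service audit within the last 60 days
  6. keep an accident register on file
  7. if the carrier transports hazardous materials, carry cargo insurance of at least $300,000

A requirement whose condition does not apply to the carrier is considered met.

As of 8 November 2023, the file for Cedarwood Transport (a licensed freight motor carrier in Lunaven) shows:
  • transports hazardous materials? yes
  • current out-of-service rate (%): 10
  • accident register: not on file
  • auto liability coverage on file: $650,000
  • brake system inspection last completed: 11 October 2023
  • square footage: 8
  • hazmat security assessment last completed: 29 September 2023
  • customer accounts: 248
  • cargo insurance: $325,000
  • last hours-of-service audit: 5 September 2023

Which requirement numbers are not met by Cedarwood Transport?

4, 5, 6

1. out-of-service rate (%) 10 ≤ 11 → met
2. brake system inspection 28 days ago vs limit 45 → met
3. hazmat security assessment 40 days ago vs limit 45 → met
4. auto liability coverage $650,000 < $850,000 → not met
5. hours-of-service audit 64 days ago vs limit 60 → not met
6. accident register absent → not met
7. condition 'transports hazardous materials' holds; cargo insurance $325,000 ≥ $300,000 → met
Not met: 4, 5, 6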